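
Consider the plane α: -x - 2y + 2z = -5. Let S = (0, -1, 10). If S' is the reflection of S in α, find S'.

λ = (n·S − d)/|n|² = (22 − (-5))/9 = 3.
Reflection = S − 2λn = (0, -1, 10) − 6·(-1, -2, 2) = (6, 11, -2).

(6, 11, -2)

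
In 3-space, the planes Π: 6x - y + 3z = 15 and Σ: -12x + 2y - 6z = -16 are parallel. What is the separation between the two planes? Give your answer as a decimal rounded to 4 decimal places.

Rescale Σ by 1/(-2): 6x - y + 3z = 8. Then distance = |15 − 8| / √46 ≈ 1.0321.

1.0321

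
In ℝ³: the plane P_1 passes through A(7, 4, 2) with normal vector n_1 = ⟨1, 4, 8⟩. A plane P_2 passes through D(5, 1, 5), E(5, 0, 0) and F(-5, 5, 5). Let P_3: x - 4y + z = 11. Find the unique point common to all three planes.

P_1: n_1·r = n_1·A gives x + 4y + 8z = 39.
DE = (0, -1, -5), DF = (-10, 4, 0); a normal to P_2 is DE × DF = (20, 50, -10).
Using D: P_2 has equation 20x + 50y - 10z = 100.
Solving the 3×3 linear system x + 4y + 8z = 39, 20x + 50y - 10z = 100, x - 4y + z = 11 (e.g. by elimination or Cramer's rule, determinant = -1150) gives (7, 0, 4).

(7, 0, 4)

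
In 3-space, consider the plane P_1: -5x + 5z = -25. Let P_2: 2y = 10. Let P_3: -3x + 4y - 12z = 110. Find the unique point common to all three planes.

(-2, 5, -7)

Solving the 3×3 linear system -5x + 5z = -25, 2y = 10, -3x + 4y - 12z = 110 (e.g. by elimination or Cramer's rule, determinant = 150) gives (-2, 5, -7).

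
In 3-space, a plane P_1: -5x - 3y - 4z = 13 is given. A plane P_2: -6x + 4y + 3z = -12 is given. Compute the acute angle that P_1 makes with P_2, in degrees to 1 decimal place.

83.8

cos θ = |n₁·n₂| / (|n₁||n₂|) = |6| / (√50 · √61).
θ = arccos(0.10864) ≈ 83.8°.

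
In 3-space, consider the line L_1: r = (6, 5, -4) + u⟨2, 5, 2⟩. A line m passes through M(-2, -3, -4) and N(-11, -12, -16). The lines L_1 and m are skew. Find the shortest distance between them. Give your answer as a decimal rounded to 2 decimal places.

5.73

A direction vector for m is N − M = (-9, -9, -12).
Common perpendicular direction n = (2, 5, 2) × (-9, -9, -12) = (-42, 6, 27).
With w = (-2, -3, -4) − (6, 5, -4) = (-8, -8, 0), w · n = 288.
Distance = |w · n| / |n| = |288| / √2529 ≈ 5.73.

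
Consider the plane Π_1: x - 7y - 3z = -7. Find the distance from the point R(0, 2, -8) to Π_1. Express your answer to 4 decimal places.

n·R − d = (1)·(0) + (-7)·(2) + (-3)·(-8) − (-7) = 17; |n| = √59.
Distance = |17| / √59 = 17/√59 ≈ 2.2132.

2.2132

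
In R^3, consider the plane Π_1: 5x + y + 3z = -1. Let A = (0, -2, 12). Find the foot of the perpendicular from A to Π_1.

(-5, -3, 9)

Foot = A − λn with λ = (n·A − d)/|n|² = (34 − (-1))/35 = 1.
Foot = (0, -2, 12) − 1·(5, 1, 3) = (-5, -3, 9).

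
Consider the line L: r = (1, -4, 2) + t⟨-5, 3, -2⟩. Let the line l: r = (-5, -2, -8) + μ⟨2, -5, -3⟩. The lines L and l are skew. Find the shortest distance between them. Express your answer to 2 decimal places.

3.46

Common perpendicular direction n = (-5, 3, -2) × (2, -5, -3) = (-19, -19, 19).
With w = (-5, -2, -8) − (1, -4, 2) = (-6, 2, -10), w · n = -114.
Distance = |w · n| / |n| = |-114| / √1083 ≈ 3.46.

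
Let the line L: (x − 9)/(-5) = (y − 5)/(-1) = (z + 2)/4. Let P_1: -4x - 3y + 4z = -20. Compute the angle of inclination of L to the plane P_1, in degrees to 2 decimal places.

70.02

L has direction (-5, -1, 4) through (9, 5, -2).
sin θ = |n·v| / (|n||v|) = |39| / (√41 · √42) = 0.93983.
θ ≈ 70.02°.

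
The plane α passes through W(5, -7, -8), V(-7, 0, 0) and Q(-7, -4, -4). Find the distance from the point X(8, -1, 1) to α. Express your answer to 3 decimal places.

WV = (-12, 7, 8), WQ = (-12, 3, 4); a normal to α is WV × WQ = (4, -48, 48).
Using W: α has equation 4x - 48y + 48z = -28.
n·X − d = (4)·(8) + (-48)·(-1) + (48)·(1) − (-28) = 156; |n| = √4624.
Distance = |156| / √4624 = 156/√4624 ≈ 2.294.

2.294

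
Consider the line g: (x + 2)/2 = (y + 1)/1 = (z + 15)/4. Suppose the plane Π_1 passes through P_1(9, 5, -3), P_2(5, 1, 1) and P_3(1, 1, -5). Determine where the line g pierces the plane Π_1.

g has direction (2, 1, 4) through (-2, -1, -15).
P_1P_2 = (-4, -4, 4), P_1P_3 = (-8, -4, -2); a normal to Π_1 is P_1P_2 × P_1P_3 = (24, -40, -16).
Using P_1: Π_1 has equation 24x - 40y - 16z = 64.
Substitute r = (-2, -1, -15) + t(2, 1, 4) into the plane: 232 + (-56)t = 64, so t = 3.
Intersection: (-2, -1, -15) + 3·(2, 1, 4) = (4, 2, -3).

(4, 2, -3)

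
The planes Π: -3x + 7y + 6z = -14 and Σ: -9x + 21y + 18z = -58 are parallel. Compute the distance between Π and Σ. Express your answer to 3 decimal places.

0.550

Rescale Σ by 1/3: -3x + 7y + 6z = -58/3. Then distance = |-14 − (-58/3)| / √94 ≈ 0.550.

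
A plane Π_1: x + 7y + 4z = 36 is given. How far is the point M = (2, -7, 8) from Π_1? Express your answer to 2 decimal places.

n·M − d = (1)·(2) + (7)·(-7) + (4)·(8) − 36 = -51; |n| = √66.
Distance = |-51| / √66 = 51/√66 ≈ 6.28.

6.28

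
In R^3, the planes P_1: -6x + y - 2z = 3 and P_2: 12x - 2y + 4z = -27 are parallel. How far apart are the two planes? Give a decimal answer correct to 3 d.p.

1.640

Rescale P_2 by 1/(-2): -6x + y - 2z = 27/2. Then distance = |3 − (27/2)| / √41 ≈ 1.640.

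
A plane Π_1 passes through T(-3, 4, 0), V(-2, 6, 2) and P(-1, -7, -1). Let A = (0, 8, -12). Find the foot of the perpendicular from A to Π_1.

(-8, 6, -6)

TV = (1, 2, 2), TP = (2, -11, -1); a normal to Π_1 is TV × TP = (20, 5, -15).
Using T: Π_1 has equation 20x + 5y - 15z = -40.
Foot = A − λn with λ = (n·A − d)/|n|² = (220 − (-40))/650 = 2/5.
Foot = (0, 8, -12) − (2/5)·(20, 5, -15) = (-8, 6, -6).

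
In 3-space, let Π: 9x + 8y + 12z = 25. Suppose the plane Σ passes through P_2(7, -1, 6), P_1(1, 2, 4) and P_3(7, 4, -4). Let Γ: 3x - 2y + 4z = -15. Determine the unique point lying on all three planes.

(1, 5, -2)

P_2P_1 = (-6, 3, -2), P_2P_3 = (0, 5, -10); a normal to Σ is P_2P_1 × P_2P_3 = (-20, -60, -30).
Using P_2: Σ has equation -20x - 60y - 30z = -260.
Solving the 3×3 linear system 9x + 8y + 12z = 25, -20x - 60y - 30z = -260, 3x - 2y + 4z = -15 (e.g. by elimination or Cramer's rule, determinant = -140) gives (1, 5, -2).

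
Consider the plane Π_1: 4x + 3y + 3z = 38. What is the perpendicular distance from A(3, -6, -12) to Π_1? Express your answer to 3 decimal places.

13.720

n·A − d = (4)·(3) + (3)·(-6) + (3)·(-12) − 38 = -80; |n| = √34.
Distance = |-80| / √34 = 80/√34 ≈ 13.720.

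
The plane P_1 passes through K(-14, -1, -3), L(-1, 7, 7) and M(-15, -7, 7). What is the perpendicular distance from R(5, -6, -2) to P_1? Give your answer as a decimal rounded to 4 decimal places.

15.6667

KL = (13, 8, 10), KM = (-1, -6, 10); a normal to P_1 is KL × KM = (140, -140, -70).
Using K: P_1 has equation 140x - 140y - 70z = -1610.
n·R − d = (140)·(5) + (-140)·(-6) + (-70)·(-2) − (-1610) = 3290; |n| = √44100.
Distance = |3290| / √44100 = 3290/√44100 ≈ 15.6667.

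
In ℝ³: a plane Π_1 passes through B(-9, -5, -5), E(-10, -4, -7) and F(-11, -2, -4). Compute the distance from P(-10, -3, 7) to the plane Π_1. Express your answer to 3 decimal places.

1.039

BE = (-1, 1, -2), BF = (-2, 3, 1); a normal to Π_1 is BE × BF = (7, 5, -1).
Using B: Π_1 has equation 7x + 5y - z = -83.
n·P − d = (7)·(-10) + (5)·(-3) + (-1)·(7) − (-83) = -9; |n| = √75.
Distance = |-9| / √75 = 9/√75 ≈ 1.039.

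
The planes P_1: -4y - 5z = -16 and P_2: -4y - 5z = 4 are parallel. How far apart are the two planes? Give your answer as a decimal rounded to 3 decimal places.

Same normal n = (0, -4, -5) with |n| = √41; distance = |-16 − 4| / |n| = 20/√41 ≈ 3.123.

3.123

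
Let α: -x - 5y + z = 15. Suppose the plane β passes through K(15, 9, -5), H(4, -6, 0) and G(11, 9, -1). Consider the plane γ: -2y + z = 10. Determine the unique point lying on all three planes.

(-2, -1, 8)

KH = (-11, -15, 5), KG = (-4, 0, 4); a normal to β is KH × KG = (-60, 24, -60).
Using K: β has equation -60x + 24y - 60z = -384.
Solving the 3×3 linear system -x - 5y + z = 15, -60x + 24y - 60z = -384, -2y + z = 10 (e.g. by elimination or Cramer's rule, determinant = -84) gives (-2, -1, 8).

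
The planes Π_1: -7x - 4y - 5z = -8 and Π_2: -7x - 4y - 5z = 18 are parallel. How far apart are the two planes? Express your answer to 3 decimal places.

Same normal n = (-7, -4, -5) with |n| = √90; distance = |-8 − 18| / |n| = 26/√90 ≈ 2.741.

2.741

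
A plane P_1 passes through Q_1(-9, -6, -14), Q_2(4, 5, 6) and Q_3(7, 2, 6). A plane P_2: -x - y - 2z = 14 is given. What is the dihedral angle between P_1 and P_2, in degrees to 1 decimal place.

Q_1Q_2 = (13, 11, 20), Q_1Q_3 = (16, 8, 20); a normal to P_1 is Q_1Q_2 × Q_1Q_3 = (60, 60, -72).
Using Q_1: P_1 has equation 60x + 60y - 72z = 108.
cos θ = |n₁·n₂| / (|n₁||n₂|) = |24| / (√12384 · √6).
θ = arccos(0.08805) ≈ 84.9°.

84.9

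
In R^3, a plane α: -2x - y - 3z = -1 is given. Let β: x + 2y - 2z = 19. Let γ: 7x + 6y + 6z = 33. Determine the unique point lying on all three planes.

(-3, 10, -1)

Solving the 3×3 linear system -2x - y - 3z = -1, x + 2y - 2z = 19, 7x + 6y + 6z = 33 (e.g. by elimination or Cramer's rule, determinant = -4) gives (-3, 10, -1).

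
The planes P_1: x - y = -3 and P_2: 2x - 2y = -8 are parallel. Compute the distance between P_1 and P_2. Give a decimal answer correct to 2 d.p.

Rescale P_2 by 1/2: x - y = -4. Then distance = |-3 − (-4)| / √2 ≈ 0.71.

0.71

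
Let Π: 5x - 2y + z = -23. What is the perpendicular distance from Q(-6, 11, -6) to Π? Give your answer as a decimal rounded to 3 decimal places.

n·Q − d = (5)·(-6) + (-2)·(11) + (1)·(-6) − (-23) = -35; |n| = √30.
Distance = |-35| / √30 = 35/√30 ≈ 6.390.

6.390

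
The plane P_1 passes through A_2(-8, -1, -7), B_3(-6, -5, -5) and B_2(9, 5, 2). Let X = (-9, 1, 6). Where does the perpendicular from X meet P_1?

(-3, -1, -4)

A_2B_3 = (2, -4, 2), A_2B_2 = (17, 6, 9); a normal to P_1 is A_2B_3 × A_2B_2 = (-48, 16, 80).
Using A_2: P_1 has equation -48x + 16y + 80z = -192.
Foot = X − λn with λ = (n·X − d)/|n|² = (928 − (-192))/8960 = 1/8.
Foot = (-9, 1, 6) − (1/8)·(-48, 16, 80) = (-3, -1, -4).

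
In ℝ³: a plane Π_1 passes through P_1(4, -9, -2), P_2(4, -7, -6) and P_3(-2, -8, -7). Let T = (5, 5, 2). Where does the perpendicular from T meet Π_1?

(8, -7, -4)

P_1P_2 = (0, 2, -4), P_1P_3 = (-6, 1, -5); a normal to Π_1 is P_1P_2 × P_1P_3 = (-6, 24, 12).
Using P_1: Π_1 has equation -6x + 24y + 12z = -264.
Foot = T − λn with λ = (n·T − d)/|n|² = (114 − (-264))/756 = 1/2.
Foot = (5, 5, 2) − (1/2)·(-6, 24, 12) = (8, -7, -4).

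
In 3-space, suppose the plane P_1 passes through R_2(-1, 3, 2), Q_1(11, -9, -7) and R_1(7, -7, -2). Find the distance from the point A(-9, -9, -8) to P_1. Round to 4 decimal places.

R_2Q_1 = (12, -12, -9), R_2R_1 = (8, -10, -4); a normal to P_1 is R_2Q_1 × R_2R_1 = (-42, -24, -24).
Using R_2: P_1 has equation -42x - 24y - 24z = -78.
n·A − d = (-42)·(-9) + (-24)·(-9) + (-24)·(-8) − (-78) = 864; |n| = √2916.
Distance = |864| / √2916 = 864/√2916 ≈ 16.0000.

16.0000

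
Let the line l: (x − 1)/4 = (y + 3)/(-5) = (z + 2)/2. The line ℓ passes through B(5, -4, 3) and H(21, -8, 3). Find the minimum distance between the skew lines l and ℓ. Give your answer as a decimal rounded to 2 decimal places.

l has direction (4, -5, 2) through (1, -3, -2).
A direction vector for ℓ is H − B = (16, -4, 0).
Common perpendicular direction n = (4, -5, 2) × (16, -4, 0) = (8, 32, 64).
With w = (5, -4, 3) − (1, -3, -2) = (4, -1, 5), w · n = 320.
Distance = |w · n| / |n| = |320| / √5184 ≈ 4.44.

4.44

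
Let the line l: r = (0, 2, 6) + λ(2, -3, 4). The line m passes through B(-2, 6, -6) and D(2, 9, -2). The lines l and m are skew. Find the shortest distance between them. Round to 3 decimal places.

4.380

A direction vector for m is D − B = (4, 3, 4).
Common perpendicular direction n = (2, -3, 4) × (4, 3, 4) = (-24, 8, 18).
With w = (-2, 6, -6) − (0, 2, 6) = (-2, 4, -12), w · n = -136.
Distance = |w · n| / |n| = |-136| / √964 ≈ 4.380.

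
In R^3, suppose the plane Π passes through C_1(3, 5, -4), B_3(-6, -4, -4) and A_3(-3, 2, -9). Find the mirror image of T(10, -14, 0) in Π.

C_1B_3 = (-9, -9, 0), C_1A_3 = (-6, -3, -5); a normal to Π is C_1B_3 × C_1A_3 = (45, -45, -27).
Using C_1: Π has equation 45x - 45y - 27z = 18.
λ = (n·T − d)/|n|² = (1080 − 18)/4779 = 2/9.
Reflection = T − 2λn = (10, -14, 0) − (4/9)·(45, -45, -27) = (-10, 6, 12).

(-10, 6, 12)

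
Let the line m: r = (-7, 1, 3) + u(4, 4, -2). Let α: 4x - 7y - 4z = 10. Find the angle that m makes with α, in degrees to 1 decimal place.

sin θ = |n·v| / (|n||v|) = |-4| / (√81 · √36) = 0.07407.
θ ≈ 4.2°.

4.2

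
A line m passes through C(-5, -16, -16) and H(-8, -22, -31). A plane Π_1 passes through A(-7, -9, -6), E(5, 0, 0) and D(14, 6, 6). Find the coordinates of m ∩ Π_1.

A direction vector for m is H − C = (-3, -6, -15).
AE = (12, 9, 6), AD = (21, 15, 12); a normal to Π_1 is AE × AD = (18, -18, -9).
Using A: Π_1 has equation 18x - 18y - 9z = 90.
Substitute r = (-5, -16, -16) + t(-3, -6, -15) into the plane: 342 + 189t = 90, so t = -4/3.
Intersection: (-5, -16, -16) + (-4/3)·(-3, -6, -15) = (-1, -8, 4).

(-1, -8, 4)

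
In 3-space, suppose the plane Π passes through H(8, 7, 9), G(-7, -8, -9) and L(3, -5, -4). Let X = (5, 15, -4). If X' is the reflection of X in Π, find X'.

(1, -5, 16)

HG = (-15, -15, -18), HL = (-5, -12, -13); a normal to Π is HG × HL = (-21, -105, 105).
Using H: Π has equation -21x - 105y + 105z = 42.
λ = (n·X − d)/|n|² = (-2100 − 42)/22491 = -2/21.
Reflection = X − 2λn = (5, 15, -4) − (-4/21)·(-21, -105, 105) = (1, -5, 16).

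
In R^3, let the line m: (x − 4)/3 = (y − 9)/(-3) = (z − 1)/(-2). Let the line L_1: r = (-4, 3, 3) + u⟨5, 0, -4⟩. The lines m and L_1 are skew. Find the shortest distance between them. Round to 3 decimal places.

4.039

m has direction (3, -3, -2) through (4, 9, 1).
Common perpendicular direction n = (3, -3, -2) × (5, 0, -4) = (12, 2, 15).
With w = (-4, 3, 3) − (4, 9, 1) = (-8, -6, 2), w · n = -78.
Distance = |w · n| / |n| = |-78| / √373 ≈ 4.039.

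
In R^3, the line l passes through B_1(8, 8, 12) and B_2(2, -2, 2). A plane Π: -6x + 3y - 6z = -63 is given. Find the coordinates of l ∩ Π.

(5, 3, 7)

A direction vector for l is B_2 − B_1 = (-6, -10, -10).
Substitute r = (8, 8, 12) + t(-6, -10, -10) into the plane: -96 + 66t = -63, so t = 1/2.
Intersection: (8, 8, 12) + (1/2)·(-6, -10, -10) = (5, 3, 7).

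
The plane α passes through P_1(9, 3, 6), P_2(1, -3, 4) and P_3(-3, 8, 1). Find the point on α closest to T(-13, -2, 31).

(-3, -6, 3)

P_1P_2 = (-8, -6, -2), P_1P_3 = (-12, 5, -5); a normal to α is P_1P_2 × P_1P_3 = (40, -16, -112).
Using P_1: α has equation 40x - 16y - 112z = -360.
Foot = T − λn with λ = (n·T − d)/|n|² = (-3960 − (-360))/14400 = -1/4.
Foot = (-13, -2, 31) − (-1/4)·(40, -16, -112) = (-3, -6, 3).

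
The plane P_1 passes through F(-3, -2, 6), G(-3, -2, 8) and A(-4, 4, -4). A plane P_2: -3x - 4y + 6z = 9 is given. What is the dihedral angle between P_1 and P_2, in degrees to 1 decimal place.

FG = (0, 0, 2), FA = (-1, 6, -10); a normal to P_1 is FG × FA = (-12, -2, 0).
Using F: P_1 has equation -12x - 2y = 40.
cos θ = |n₁·n₂| / (|n₁||n₂|) = |44| / (√148 · √61).
θ = arccos(0.46308) ≈ 62.4°.

62.4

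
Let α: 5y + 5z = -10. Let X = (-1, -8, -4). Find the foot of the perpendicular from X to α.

(-1, -3, 1)

Foot = X − λn with λ = (n·X − d)/|n|² = (-60 − (-10))/50 = -1.
Foot = (-1, -8, -4) − (-1)·(0, 5, 5) = (-1, -3, 1).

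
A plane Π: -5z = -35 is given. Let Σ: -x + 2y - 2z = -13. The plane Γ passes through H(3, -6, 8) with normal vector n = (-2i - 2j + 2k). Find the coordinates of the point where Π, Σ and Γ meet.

Γ: n·r = n·H gives -2x - 2y + 2z = 22.
Solving the 3×3 linear system -5z = -35, -x + 2y - 2z = -13, -2x - 2y + 2z = 22 (e.g. by elimination or Cramer's rule, determinant = -30) gives (-3, -1, 7).

(-3, -1, 7)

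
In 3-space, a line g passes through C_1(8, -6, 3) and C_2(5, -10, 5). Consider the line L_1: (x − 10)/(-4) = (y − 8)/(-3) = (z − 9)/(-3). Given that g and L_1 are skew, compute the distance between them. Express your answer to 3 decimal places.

A direction vector for g is C_2 − C_1 = (-3, -4, 2).
L_1 has direction (-4, -3, -3) through (10, 8, 9).
Common perpendicular direction n = (-3, -4, 2) × (-4, -3, -3) = (18, -17, -7).
With w = (10, 8, 9) − (8, -6, 3) = (2, 14, 6), w · n = -244.
Distance = |w · n| / |n| = |-244| / √662 ≈ 9.483.

9.483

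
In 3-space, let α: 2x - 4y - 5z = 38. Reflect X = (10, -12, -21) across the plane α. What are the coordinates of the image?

(-2, 12, 9)

λ = (n·X − d)/|n|² = (173 − 38)/45 = 3.
Reflection = X − 2λn = (10, -12, -21) − 6·(2, -4, -5) = (-2, 12, 9).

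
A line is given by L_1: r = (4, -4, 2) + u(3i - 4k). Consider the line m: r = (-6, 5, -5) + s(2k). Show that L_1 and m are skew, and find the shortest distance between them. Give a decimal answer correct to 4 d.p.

Common perpendicular direction n = (3, 0, -4) × (0, 0, 2) = (0, -6, 0).
With w = (-6, 5, -5) − (4, -4, 2) = (-10, 9, -7), w · n = -54.
Since n ≠ 0 the lines are not parallel, and w · n = -54 ≠ 0 so they do not intersect; hence they are skew.
Distance = |w · n| / |n| = |-54| / √36 ≈ 9.0000.

9.0000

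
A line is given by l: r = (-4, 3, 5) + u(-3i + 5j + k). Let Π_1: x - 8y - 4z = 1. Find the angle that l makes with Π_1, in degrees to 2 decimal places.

sin θ = |n·v| / (|n||v|) = |-47| / (√81 · √35) = 0.88272.
θ ≈ 61.97°.

61.97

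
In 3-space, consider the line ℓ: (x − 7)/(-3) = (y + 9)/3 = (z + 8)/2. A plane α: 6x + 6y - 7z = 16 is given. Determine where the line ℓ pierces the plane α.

ℓ has direction (-3, 3, 2) through (7, -9, -8).
Substitute r = (7, -9, -8) + t(-3, 3, 2) into the plane: 44 + (-14)t = 16, so t = 2.
Intersection: (7, -9, -8) + 2·(-3, 3, 2) = (1, -3, -4).

(1, -3, -4)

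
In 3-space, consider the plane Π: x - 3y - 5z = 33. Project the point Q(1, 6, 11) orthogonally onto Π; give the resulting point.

Foot = Q − λn with λ = (n·Q − d)/|n|² = (-72 − 33)/35 = -3.
Foot = (1, 6, 11) − (-3)·(1, -3, -5) = (4, -3, -4).

(4, -3, -4)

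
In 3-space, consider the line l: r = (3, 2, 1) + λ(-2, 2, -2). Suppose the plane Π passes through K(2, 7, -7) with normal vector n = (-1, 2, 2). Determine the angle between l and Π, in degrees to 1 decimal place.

Π: n·r = n·K gives -x + 2y + 2z = -2.
sin θ = |n·v| / (|n||v|) = |2| / (√9 · √12) = 0.19245.
θ ≈ 11.1°.

11.1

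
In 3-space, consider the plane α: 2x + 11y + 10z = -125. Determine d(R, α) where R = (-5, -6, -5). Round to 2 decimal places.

n·R − d = (2)·(-5) + (11)·(-6) + (10)·(-5) − (-125) = -1; |n| = √225.
Distance = |-1| / √225 = 1/√225 ≈ 0.07.

0.07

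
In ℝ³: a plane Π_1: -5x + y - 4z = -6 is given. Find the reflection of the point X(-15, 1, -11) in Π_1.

λ = (n·X − d)/|n|² = (120 − (-6))/42 = 3.
Reflection = X − 2λn = (-15, 1, -11) − 6·(-5, 1, -4) = (15, -5, 13).

(15, -5, 13)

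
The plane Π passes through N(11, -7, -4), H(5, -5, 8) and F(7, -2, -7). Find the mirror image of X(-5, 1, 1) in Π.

(1, 7, 3)

NH = (-6, 2, 12), NF = (-4, 5, -3); a normal to Π is NH × NF = (-66, -66, -22).
Using N: Π has equation -66x - 66y - 22z = -176.
λ = (n·X − d)/|n|² = (242 − (-176))/9196 = 1/22.
Reflection = X − 2λn = (-5, 1, 1) − (1/11)·(-66, -66, -22) = (1, 7, 3).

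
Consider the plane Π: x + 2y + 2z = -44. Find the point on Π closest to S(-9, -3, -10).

(-10, -5, -12)

Foot = S − λn with λ = (n·S − d)/|n|² = (-35 − (-44))/9 = 1.
Foot = (-9, -3, -10) − 1·(1, 2, 2) = (-10, -5, -12).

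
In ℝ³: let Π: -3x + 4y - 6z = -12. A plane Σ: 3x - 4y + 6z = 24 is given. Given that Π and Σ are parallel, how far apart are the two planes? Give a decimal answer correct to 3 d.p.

Rescale Σ by 1/(-1): -3x + 4y - 6z = -24. Then distance = |-12 − (-24)| / √61 ≈ 1.536.

1.536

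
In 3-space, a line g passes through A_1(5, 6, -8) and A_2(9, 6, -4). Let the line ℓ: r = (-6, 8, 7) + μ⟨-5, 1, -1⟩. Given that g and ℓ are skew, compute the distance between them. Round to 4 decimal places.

A direction vector for g is A_2 − A_1 = (4, 0, 4).
Common perpendicular direction n = (4, 0, 4) × (-5, 1, -1) = (-4, -16, 4).
With w = (-6, 8, 7) − (5, 6, -8) = (-11, 2, 15), w · n = 72.
Distance = |w · n| / |n| = |72| / √288 ≈ 4.2426.

4.2426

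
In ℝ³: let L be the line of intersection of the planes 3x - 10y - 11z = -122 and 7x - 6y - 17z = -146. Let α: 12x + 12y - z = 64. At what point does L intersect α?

(2, 4, 8)

Direction of L: (3, -10, -11) × (7, -6, -17) = (104, -26, 52).
A point on L: solving the two plane equations with x = -6 gives (-6, 6, 4).
Substitute r = (-6, 6, 4) + t(104, -26, 52) into the plane: -4 + 884t = 64, so t = 1/13.
Intersection: (-6, 6, 4) + (1/13)·(104, -26, 52) = (2, 4, 8).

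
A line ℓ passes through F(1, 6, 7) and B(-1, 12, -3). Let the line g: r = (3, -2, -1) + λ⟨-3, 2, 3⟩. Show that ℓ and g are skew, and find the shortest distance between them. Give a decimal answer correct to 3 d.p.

A direction vector for ℓ is B − F = (-2, 6, -10).
Common perpendicular direction n = (-2, 6, -10) × (-3, 2, 3) = (38, 36, 14).
With w = (3, -2, -1) − (1, 6, 7) = (2, -8, -8), w · n = -324.
Since n ≠ 0 the lines are not parallel, and w · n = -324 ≠ 0 so they do not intersect; hence they are skew.
Distance = |w · n| / |n| = |-324| / √2936 ≈ 5.980.

5.980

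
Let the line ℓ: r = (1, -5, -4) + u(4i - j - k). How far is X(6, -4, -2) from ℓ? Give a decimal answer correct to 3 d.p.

Taking (1, -5, -4) on ℓ with direction v = (4, -1, -1): w = X − (1, -5, -4) = (5, 1, 2), and w × v = (1, 13, -9).
Distance = |w × v| / |v| = √251 / √18 ≈ 3.734.

3.734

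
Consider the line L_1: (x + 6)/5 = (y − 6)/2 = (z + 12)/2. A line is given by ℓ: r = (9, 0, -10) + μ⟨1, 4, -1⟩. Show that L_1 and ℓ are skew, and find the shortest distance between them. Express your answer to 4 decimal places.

L_1 has direction (5, 2, 2) through (-6, 6, -12).
Common perpendicular direction n = (5, 2, 2) × (1, 4, -1) = (-10, 7, 18).
With w = (9, 0, -10) − (-6, 6, -12) = (15, -6, 2), w · n = -156.
Since n ≠ 0 the lines are not parallel, and w · n = -156 ≠ 0 so they do not intersect; hence they are skew.
Distance = |w · n| / |n| = |-156| / √473 ≈ 7.1729.

7.1729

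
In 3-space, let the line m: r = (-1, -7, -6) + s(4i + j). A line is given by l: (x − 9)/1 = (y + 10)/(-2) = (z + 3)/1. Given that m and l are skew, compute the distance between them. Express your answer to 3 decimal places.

l has direction (1, -2, 1) through (9, -10, -3).
Common perpendicular direction n = (4, 1, 0) × (1, -2, 1) = (1, -4, -9).
With w = (9, -10, -3) − (-1, -7, -6) = (10, -3, 3), w · n = -5.
Distance = |w · n| / |n| = |-5| / √98 ≈ 0.505.

0.505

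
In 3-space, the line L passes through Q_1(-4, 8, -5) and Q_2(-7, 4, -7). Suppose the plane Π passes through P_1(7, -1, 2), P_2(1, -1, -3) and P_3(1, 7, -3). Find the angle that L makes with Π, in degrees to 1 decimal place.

A direction vector for L is Q_2 − Q_1 = (-3, -4, -2).
P_1P_2 = (-6, 0, -5), P_1P_3 = (-6, 8, -5); a normal to Π is P_1P_2 × P_1P_3 = (40, 0, -48).
Using P_1: Π has equation 40x - 48z = 184.
sin θ = |n·v| / (|n||v|) = |-24| / (√3904 · √29) = 0.07133.
θ ≈ 4.1°.

4.1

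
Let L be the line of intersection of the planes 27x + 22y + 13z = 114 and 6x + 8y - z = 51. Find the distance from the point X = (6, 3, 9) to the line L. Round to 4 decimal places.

12.5982

Direction of L: (27, 22, 13) × (6, 8, -1) = (-126, 105, 84).
A point on L: solving the two plane equations with x = 5 gives (5, 2, -5).
Taking (5, 2, -5) on L with direction v = (-126, 105, 84): w = X − (5, 2, -5) = (1, 1, 14), and w × v = (-1386, -1848, 231).
Distance = |w × v| / |v| = √5389461 / √33957 ≈ 12.5982.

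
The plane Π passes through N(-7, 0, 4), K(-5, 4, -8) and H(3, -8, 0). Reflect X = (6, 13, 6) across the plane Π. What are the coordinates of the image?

NK = (2, 4, -12), NH = (10, -8, -4); a normal to Π is NK × NH = (-112, -112, -56).
Using N: Π has equation -112x - 112y - 56z = 560.
λ = (n·X − d)/|n|² = (-2464 − 560)/28224 = -3/28.
Reflection = X − 2λn = (6, 13, 6) − (-3/14)·(-112, -112, -56) = (-18, -11, -6).

(-18, -11, -6)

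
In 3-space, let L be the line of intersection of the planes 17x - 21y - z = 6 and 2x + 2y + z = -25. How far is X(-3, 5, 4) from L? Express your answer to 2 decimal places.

12.06

Direction of L: (17, -21, -1) × (2, 2, 1) = (-19, -19, 76).
A point on L: solving the two plane equations with x = -5 gives (-5, -4, -7).
Taking (-5, -4, -7) on L with direction v = (-19, -19, 76): w = X − (-5, -4, -7) = (2, 9, 11), and w × v = (893, -361, 133).
Distance = |w × v| / |v| = √945459 / √6498 ≈ 12.06.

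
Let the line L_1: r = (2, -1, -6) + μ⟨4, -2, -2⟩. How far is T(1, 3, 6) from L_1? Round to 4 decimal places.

Taking (2, -1, -6) on L_1 with direction v = (4, -2, -2): w = T − (2, -1, -6) = (-1, 4, 12), and w × v = (16, 46, -14).
Distance = |w × v| / |v| = √2568 / √24 ≈ 10.3441.

10.3441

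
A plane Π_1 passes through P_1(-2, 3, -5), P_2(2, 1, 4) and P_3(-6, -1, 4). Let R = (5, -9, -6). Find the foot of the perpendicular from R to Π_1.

P_1P_2 = (4, -2, 9), P_1P_3 = (-4, -4, 9); a normal to Π_1 is P_1P_2 × P_1P_3 = (18, -72, -24).
Using P_1: Π_1 has equation 18x - 72y - 24z = -132.
Foot = R − λn with λ = (n·R − d)/|n|² = (882 − (-132))/6084 = 1/6.
Foot = (5, -9, -6) − (1/6)·(18, -72, -24) = (2, 3, -2).

(2, 3, -2)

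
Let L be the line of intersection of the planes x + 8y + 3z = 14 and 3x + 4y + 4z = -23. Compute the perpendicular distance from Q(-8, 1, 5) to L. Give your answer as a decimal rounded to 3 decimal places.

6.699

Direction of L: (1, 8, 3) × (3, 4, 4) = (20, 5, -20).
A point on L: solving the two plane equations with x = -5 gives (-5, 5, -7).
Taking (-5, 5, -7) on L with direction v = (20, 5, -20): w = Q − (-5, 5, -7) = (-3, -4, 12), and w × v = (20, 180, 65).
Distance = |w × v| / |v| = √37025 / √825 ≈ 6.699.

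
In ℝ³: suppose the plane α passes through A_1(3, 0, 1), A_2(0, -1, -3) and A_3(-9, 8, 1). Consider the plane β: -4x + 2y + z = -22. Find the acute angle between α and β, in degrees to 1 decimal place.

A_1A_2 = (-3, -1, -4), A_1A_3 = (-12, 8, 0); a normal to α is A_1A_2 × A_1A_3 = (32, 48, -36).
Using A_1: α has equation 32x + 48y - 36z = 60.
cos θ = |n₁·n₂| / (|n₁||n₂|) = |-68| / (√4624 · √21).
θ = arccos(0.21822) ≈ 77.4°.

77.4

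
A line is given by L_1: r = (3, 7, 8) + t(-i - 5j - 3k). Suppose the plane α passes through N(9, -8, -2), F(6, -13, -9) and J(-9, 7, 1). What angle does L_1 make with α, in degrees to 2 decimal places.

NF = (-3, -5, -7), NJ = (-18, 15, 3); a normal to α is NF × NJ = (90, 135, -135).
Using N: α has equation 90x + 135y - 135z = 0.
sin θ = |n·v| / (|n||v|) = |-360| / (√44550 · √35) = 0.28830.
θ ≈ 16.76°.

16.76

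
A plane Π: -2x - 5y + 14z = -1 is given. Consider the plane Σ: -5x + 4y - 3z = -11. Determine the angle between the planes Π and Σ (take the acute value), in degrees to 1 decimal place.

60.6

cos θ = |n₁·n₂| / (|n₁||n₂|) = |-52| / (√225 · √50).
θ = arccos(0.49026) ≈ 60.6°.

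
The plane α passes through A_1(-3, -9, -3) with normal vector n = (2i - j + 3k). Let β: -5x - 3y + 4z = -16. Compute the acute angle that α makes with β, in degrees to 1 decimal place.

79.1

α: n·r = n·A_1 gives 2x - y + 3z = -6.
cos θ = |n₁·n₂| / (|n₁||n₂|) = |5| / (√14 · √50).
θ = arccos(0.18898) ≈ 79.1°.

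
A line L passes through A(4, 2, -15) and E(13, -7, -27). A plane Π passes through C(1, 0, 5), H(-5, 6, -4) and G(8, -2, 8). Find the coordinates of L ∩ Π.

(-2, 8, -7)

A direction vector for L is E − A = (9, -9, -12).
CH = (-6, 6, -9), CG = (7, -2, 3); a normal to Π is CH × CG = (0, -45, -30).
Using C: Π has equation -45y - 30z = -150.
Substitute r = (4, 2, -15) + t(9, -9, -12) into the plane: 360 + 765t = -150, so t = -2/3.
Intersection: (4, 2, -15) + (-2/3)·(9, -9, -12) = (-2, 8, -7).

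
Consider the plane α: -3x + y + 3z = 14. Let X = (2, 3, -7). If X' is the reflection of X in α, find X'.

λ = (n·X − d)/|n|² = (-24 − 14)/19 = -2.
Reflection = X − 2λn = (2, 3, -7) − (-4)·(-3, 1, 3) = (-10, 7, 5).

(-10, 7, 5)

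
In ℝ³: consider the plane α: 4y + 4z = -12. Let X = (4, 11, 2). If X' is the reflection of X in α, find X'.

(4, -5, -14)

λ = (n·X − d)/|n|² = (52 − (-12))/32 = 2.
Reflection = X − 2λn = (4, 11, 2) − 4·(0, 4, 4) = (4, -5, -14).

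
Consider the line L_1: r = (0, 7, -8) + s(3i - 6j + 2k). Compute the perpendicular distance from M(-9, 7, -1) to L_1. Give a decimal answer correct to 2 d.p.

11.25

Taking (0, 7, -8) on L_1 with direction v = (3, -6, 2): w = M − (0, 7, -8) = (-9, 0, 7), and w × v = (42, 39, 54).
Distance = |w × v| / |v| = √6201 / √49 ≈ 11.25.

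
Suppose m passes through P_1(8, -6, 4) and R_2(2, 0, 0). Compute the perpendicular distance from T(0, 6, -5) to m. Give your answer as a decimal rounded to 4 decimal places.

3.5291

A direction vector for m is R_2 − P_1 = (-6, 6, -4).
Taking (8, -6, 4) on m with direction v = (-6, 6, -4): w = T − (8, -6, 4) = (-8, 12, -9), and w × v = (6, 22, 24).
Distance = |w × v| / |v| = √1096 / √88 ≈ 3.5291.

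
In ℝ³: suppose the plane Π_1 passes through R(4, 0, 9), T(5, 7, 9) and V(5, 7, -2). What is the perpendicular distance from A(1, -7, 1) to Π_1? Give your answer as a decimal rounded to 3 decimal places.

RT = (1, 7, 0), RV = (1, 7, -11); a normal to Π_1 is RT × RV = (-77, 11, 0).
Using R: Π_1 has equation -77x + 11y = -308.
n·A − d = (-77)·(1) + (11)·(-7) + (0)·(1) − (-308) = 154; |n| = √6050.
Distance = |154| / √6050 = 154/√6050 ≈ 1.980.

1.980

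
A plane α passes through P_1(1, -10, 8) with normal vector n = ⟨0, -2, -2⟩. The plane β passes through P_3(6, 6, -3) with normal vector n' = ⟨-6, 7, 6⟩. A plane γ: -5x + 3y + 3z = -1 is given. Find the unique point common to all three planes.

(-1, -6, 4)

α: n·r = n·P_1 gives -2y - 2z = 4.
β: n'·r = n'·P_3 gives -6x + 7y + 6z = -12.
Solving the 3×3 linear system -2y - 2z = 4, -6x + 7y + 6z = -12, -5x + 3y + 3z = -1 (e.g. by elimination or Cramer's rule, determinant = -10) gives (-1, -6, 4).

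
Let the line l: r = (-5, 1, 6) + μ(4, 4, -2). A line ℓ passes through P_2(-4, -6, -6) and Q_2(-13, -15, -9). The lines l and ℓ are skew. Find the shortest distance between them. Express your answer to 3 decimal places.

5.657

A direction vector for ℓ is Q_2 − P_2 = (-9, -9, -3).
Common perpendicular direction n = (4, 4, -2) × (-9, -9, -3) = (-30, 30, 0).
With w = (-4, -6, -6) − (-5, 1, 6) = (1, -7, -12), w · n = -240.
Distance = |w · n| / |n| = |-240| / √1800 ≈ 5.657.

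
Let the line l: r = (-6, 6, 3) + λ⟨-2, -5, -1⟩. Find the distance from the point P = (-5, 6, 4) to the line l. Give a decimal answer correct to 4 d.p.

Taking (-6, 6, 3) on l with direction v = (-2, -5, -1): w = P − (-6, 6, 3) = (1, 0, 1), and w × v = (5, -1, -5).
Distance = |w × v| / |v| = √51 / √30 ≈ 1.3038.

1.3038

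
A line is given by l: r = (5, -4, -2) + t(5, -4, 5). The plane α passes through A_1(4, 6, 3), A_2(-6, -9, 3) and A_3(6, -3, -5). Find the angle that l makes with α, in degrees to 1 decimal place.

85.7

A_1A_2 = (-10, -15, 0), A_1A_3 = (2, -9, -8); a normal to α is A_1A_2 × A_1A_3 = (120, -80, 120).
Using A_1: α has equation 120x - 80y + 120z = 360.
sin θ = |n·v| / (|n||v|) = |1520| / (√35200 · √66) = 0.99724.
θ ≈ 85.7°.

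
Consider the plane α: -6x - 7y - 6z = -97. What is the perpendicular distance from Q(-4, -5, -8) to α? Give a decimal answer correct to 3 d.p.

18.545

n·Q − d = (-6)·(-4) + (-7)·(-5) + (-6)·(-8) − (-97) = 204; |n| = √121.
Distance = |204| / √121 = 204/√121 ≈ 18.545.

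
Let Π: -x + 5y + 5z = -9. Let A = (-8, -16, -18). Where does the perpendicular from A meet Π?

(-11, -1, -3)

Foot = A − λn with λ = (n·A − d)/|n|² = (-162 − (-9))/51 = -3.
Foot = (-8, -16, -18) − (-3)·(-1, 5, 5) = (-11, -1, -3).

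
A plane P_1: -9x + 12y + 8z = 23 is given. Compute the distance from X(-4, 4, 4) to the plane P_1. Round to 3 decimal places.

n·X − d = (-9)·(-4) + (12)·(4) + (8)·(4) − 23 = 93; |n| = √289.
Distance = |93| / √289 = 93/√289 ≈ 5.471.

5.471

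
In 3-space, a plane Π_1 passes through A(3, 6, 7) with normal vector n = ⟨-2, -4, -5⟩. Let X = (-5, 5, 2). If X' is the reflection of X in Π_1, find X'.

(-1, 13, 12)

Π_1: n·r = n·A gives -2x - 4y - 5z = -65.
λ = (n·X − d)/|n|² = (-20 − (-65))/45 = 1.
Reflection = X − 2λn = (-5, 5, 2) − 2·(-2, -4, -5) = (-1, 13, 12).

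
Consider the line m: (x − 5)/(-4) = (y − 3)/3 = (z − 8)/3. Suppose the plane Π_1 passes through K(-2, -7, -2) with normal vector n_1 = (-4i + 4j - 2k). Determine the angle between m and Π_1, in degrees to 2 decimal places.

38.96

m has direction (-4, 3, 3) through (5, 3, 8).
Π_1: n_1·r = n_1·K gives -4x + 4y - 2z = -16.
sin θ = |n·v| / (|n||v|) = |22| / (√36 · √34) = 0.62883.
θ ≈ 38.96°.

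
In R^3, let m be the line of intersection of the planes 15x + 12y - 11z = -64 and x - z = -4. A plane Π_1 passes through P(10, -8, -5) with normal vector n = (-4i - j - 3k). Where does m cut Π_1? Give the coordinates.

(1, -2, 5)

Direction of m: (15, 12, -11) × (1, 0, -1) = (-12, 4, -12).
A point on m: solving the two plane equations with x = -11 gives (-11, 2, -7).
Π_1: n·r = n·P gives -4x - y - 3z = -17.
Substitute r = (-11, 2, -7) + t(-12, 4, -12) into the plane: 63 + 80t = -17, so t = -1.
Intersection: (-11, 2, -7) + (-1)·(-12, 4, -12) = (1, -2, 5).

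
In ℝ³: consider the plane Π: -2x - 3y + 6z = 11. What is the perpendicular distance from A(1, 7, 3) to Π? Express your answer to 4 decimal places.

2.2857

n·A − d = (-2)·(1) + (-3)·(7) + (6)·(3) − 11 = -16; |n| = √49.
Distance = |-16| / √49 = 16/√49 ≈ 2.2857.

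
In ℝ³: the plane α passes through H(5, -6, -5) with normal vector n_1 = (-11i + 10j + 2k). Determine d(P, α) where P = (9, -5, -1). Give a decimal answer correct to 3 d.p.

α: n_1·r = n_1·H gives -11x + 10y + 2z = -125.
n·P − d = (-11)·(9) + (10)·(-5) + (2)·(-1) − (-125) = -26; |n| = √225.
Distance = |-26| / √225 = 26/√225 ≈ 1.733.

1.733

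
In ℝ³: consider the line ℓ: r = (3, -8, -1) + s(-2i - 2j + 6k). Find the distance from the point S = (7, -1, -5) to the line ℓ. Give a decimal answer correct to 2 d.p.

Taking (3, -8, -1) on ℓ with direction v = (-2, -2, 6): w = S − (3, -8, -1) = (4, 7, -4), and w × v = (34, -16, 6).
Distance = |w × v| / |v| = √1448 / √44 ≈ 5.74.

5.74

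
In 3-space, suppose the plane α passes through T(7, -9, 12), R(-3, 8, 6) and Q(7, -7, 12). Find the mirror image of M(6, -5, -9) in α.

TR = (-10, 17, -6), TQ = (0, 2, 0); a normal to α is TR × TQ = (12, 0, -20).
Using T: α has equation 12x - 20z = -156.
λ = (n·M − d)/|n|² = (252 − (-156))/544 = 3/4.
Reflection = M − 2λn = (6, -5, -9) − (3/2)·(12, 0, -20) = (-12, -5, 21).

(-12, -5, 21)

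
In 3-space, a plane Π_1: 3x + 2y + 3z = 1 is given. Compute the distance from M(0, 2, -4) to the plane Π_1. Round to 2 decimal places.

n·M − d = (3)·(0) + (2)·(2) + (3)·(-4) − 1 = -9; |n| = √22.
Distance = |-9| / √22 = 9/√22 ≈ 1.92.

1.92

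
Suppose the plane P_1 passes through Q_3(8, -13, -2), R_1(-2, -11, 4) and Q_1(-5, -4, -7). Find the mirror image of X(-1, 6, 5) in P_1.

Q_3R_1 = (-10, 2, 6), Q_3Q_1 = (-13, 9, -5); a normal to P_1 is Q_3R_1 × Q_3Q_1 = (-64, -128, -64).
Using Q_3: P_1 has equation -64x - 128y - 64z = 1280.
λ = (n·X − d)/|n|² = (-1024 − 1280)/24576 = -3/32.
Reflection = X − 2λn = (-1, 6, 5) − (-3/16)·(-64, -128, -64) = (-13, -18, -7).

(-13, -18, -7)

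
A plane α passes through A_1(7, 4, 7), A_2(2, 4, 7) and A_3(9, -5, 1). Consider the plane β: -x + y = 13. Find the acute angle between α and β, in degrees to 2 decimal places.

66.91

A_1A_2 = (-5, 0, 0), A_1A_3 = (2, -9, -6); a normal to α is A_1A_2 × A_1A_3 = (0, -30, 45).
Using A_1: α has equation -30y + 45z = 195.
cos θ = |n₁·n₂| / (|n₁||n₂|) = |-30| / (√2925 · √2).
θ = arccos(0.39223) ≈ 66.91°.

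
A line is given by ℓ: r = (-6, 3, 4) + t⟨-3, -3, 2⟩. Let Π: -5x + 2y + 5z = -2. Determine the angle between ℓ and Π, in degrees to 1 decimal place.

sin θ = |n·v| / (|n||v|) = |19| / (√54 · √22) = 0.55125.
θ ≈ 33.5°.

33.5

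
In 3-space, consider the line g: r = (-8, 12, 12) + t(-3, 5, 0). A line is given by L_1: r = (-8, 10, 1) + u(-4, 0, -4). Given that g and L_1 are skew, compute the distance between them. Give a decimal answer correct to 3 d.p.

Common perpendicular direction n = (-3, 5, 0) × (-4, 0, -4) = (-20, -12, 20).
With w = (-8, 10, 1) − (-8, 12, 12) = (0, -2, -11), w · n = -196.
Distance = |w · n| / |n| = |-196| / √944 ≈ 6.379.

6.379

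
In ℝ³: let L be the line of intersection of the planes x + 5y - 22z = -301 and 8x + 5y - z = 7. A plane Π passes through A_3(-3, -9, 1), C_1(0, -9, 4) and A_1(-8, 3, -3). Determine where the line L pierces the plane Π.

(8, -9, 12)

Direction of L: (1, 5, -22) × (8, 5, -1) = (105, -175, -35).
A point on L: solving the two plane equations with x = 11 gives (11, -14, 11).
A_3C_1 = (3, 0, 3), A_3A_1 = (-5, 12, -4); a normal to Π is A_3C_1 × A_3A_1 = (-36, -3, 36).
Using A_3: Π has equation -36x - 3y + 36z = 171.
Substitute r = (11, -14, 11) + t(105, -175, -35) into the plane: 42 + (-4515)t = 171, so t = -1/35.
Intersection: (11, -14, 11) + (-1/35)·(105, -175, -35) = (8, -9, 12).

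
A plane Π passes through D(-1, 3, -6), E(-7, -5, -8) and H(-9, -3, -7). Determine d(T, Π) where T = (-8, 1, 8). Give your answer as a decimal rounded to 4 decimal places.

12.8000

DE = (-6, -8, -2), DH = (-8, -6, -1); a normal to Π is DE × DH = (-4, 10, -28).
Using D: Π has equation -4x + 10y - 28z = 202.
n·T − d = (-4)·(-8) + (10)·(1) + (-28)·(8) − 202 = -384; |n| = √900.
Distance = |-384| / √900 = 384/√900 ≈ 12.8000.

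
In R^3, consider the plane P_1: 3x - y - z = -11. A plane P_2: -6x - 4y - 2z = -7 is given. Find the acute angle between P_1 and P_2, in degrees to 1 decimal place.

cos θ = |n₁·n₂| / (|n₁||n₂|) = |-12| / (√11 · √56).
θ = arccos(0.48349) ≈ 61.1°.

61.1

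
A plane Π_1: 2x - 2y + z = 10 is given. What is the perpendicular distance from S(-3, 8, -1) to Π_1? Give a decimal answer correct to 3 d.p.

11.000

n·S − d = (2)·(-3) + (-2)·(8) + (1)·(-1) − 10 = -33; |n| = √9.
Distance = |-33| / √9 = 33/√9 ≈ 11.000.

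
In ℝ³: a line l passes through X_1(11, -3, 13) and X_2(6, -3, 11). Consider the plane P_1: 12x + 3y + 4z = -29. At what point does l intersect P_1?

(-4, -3, 7)

A direction vector for l is X_2 − X_1 = (-5, 0, -2).
Substitute r = (11, -3, 13) + t(-5, 0, -2) into the plane: 175 + (-68)t = -29, so t = 3.
Intersection: (11, -3, 13) + 3·(-5, 0, -2) = (-4, -3, 7).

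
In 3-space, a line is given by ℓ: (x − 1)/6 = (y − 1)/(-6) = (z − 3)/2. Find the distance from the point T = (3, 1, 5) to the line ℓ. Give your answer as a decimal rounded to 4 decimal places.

2.1521

ℓ has direction (6, -6, 2) through (1, 1, 3).
Taking (1, 1, 3) on ℓ with direction v = (6, -6, 2): w = T − (1, 1, 3) = (2, 0, 2), and w × v = (12, 8, -12).
Distance = |w × v| / |v| = √352 / √76 ≈ 2.1521.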